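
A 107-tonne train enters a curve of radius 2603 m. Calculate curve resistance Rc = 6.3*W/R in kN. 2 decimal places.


Rc = 6.3 * W / R
Rc = 6.3 * 107 / 2603
Rc = 674.1 / 2603
Rc = 0.26 kN

0.26


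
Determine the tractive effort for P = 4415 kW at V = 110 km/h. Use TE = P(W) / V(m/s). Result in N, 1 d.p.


Convert: P = 4415 kW = 4415000 W
V = 110 / 3.6 = 30.5556 m/s
TE = 4415000 / 30.5556
TE = 144490.9 N

144490.9


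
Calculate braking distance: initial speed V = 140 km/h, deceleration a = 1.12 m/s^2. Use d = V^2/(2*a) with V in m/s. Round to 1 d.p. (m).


Convert speed: V = 140 / 3.6 = 38.8889 m/s
V^2 = 1512.3457
d = 1512.3457 / (2 * 1.12)
d = 1512.3457 / 2.24
d = 675.2 m

675.2


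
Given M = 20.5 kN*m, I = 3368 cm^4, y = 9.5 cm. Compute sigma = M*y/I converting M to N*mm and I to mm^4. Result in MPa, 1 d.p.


Convert units:
M = 20.5 kN*m = 20500000 N*mm
y = 9.5 cm = 95 mm
I = 3368 cm^4 = 33680000 mm^4
sigma = 20500000 * 95 / 33680000
sigma = 57.8 MPa

57.8


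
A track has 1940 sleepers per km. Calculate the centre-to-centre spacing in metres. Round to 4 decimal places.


Spacing = 1000 m / number of sleepers
Spacing = 1000 / 1940
Spacing = 0.5155 m

0.5155


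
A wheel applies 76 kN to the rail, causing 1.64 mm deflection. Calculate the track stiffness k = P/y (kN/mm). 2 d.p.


Track stiffness k = P / y
k = 76 / 1.64
k = 46.34 kN/mm

46.34


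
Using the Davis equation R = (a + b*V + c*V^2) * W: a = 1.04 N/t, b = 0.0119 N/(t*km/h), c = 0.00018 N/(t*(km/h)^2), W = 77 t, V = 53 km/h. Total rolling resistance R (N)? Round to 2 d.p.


b*V = 0.0119 * 53 = 0.6307
c*V^2 = 0.00018 * 2809 = 0.50562
R_per_t = 1.04 + 0.6307 + 0.50562 = 2.17632 N/t
R_total = 2.17632 * 77 = 167.58 N

167.58


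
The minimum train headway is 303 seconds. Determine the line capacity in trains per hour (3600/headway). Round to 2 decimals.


Capacity = 3600 / headway
Capacity = 3600 / 303
Capacity = 11.88 trains/hour

11.88


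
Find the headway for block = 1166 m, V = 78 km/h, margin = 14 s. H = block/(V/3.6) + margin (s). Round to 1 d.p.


V = 78 / 3.6 = 21.6667 m/s
Block traversal time = 1166 / 21.6667 = 53.8154 s
Headway = 53.8154 + 14
Headway = 67.8 s

67.8


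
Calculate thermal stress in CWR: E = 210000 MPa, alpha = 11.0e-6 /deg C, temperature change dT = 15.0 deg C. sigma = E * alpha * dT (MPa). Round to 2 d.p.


sigma = E * alpha * dT
sigma = 210000 * 11.0e-6 * 15.0
sigma = 2.31 * 15.0
sigma = 34.65 MPa

34.65


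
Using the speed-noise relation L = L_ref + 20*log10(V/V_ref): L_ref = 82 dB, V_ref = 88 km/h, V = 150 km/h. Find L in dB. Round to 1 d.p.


V/V_ref = 150 / 88 = 1.704545
log10(1.704545) = 0.231609
20 * 0.231609 = 4.6322
L = 82 + 4.6322 = 86.6 dB

86.6


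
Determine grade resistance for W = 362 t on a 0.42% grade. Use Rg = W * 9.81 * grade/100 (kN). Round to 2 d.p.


Rg = W * 9.81 * grade / 100
Rg = 362 * 9.81 * 0.42 / 100
Rg = 3551.22 * 0.0042
Rg = 14.92 kN

14.92


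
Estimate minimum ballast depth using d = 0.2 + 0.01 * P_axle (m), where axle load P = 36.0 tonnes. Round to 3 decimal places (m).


d = 0.2 + 0.01 * 36.0
d = 0.2 + 0.36
d = 0.560 m

0.560


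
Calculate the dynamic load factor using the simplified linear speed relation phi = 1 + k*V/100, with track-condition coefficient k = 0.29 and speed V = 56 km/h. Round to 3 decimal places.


phi = 1 + k * V / 100
phi = 1 + 0.29 * 56 / 100
phi = 1 + 0.1624
phi = 1.162

1.162


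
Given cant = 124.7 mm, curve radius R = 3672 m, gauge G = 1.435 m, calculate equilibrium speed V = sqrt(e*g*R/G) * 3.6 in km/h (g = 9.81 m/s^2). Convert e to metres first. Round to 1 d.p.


Convert cant: e = 124.7 mm = 0.1247 m
V_ms = sqrt(0.1247 * 9.81 * 3672 / 1.435)
V_ms = sqrt(3130.301954) = 55.9491 m/s
V = 55.9491 * 3.6 = 201.4 km/h

201.4


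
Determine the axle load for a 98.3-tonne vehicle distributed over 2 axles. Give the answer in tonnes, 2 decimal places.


Load per axle = total weight / number of axles
Load = 98.3 / 2
Load = 49.15 tonnes

49.15


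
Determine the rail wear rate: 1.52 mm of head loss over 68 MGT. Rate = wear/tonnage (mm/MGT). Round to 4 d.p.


Wear rate = total wear / cumulative tonnage
Rate = 1.52 / 68
Rate = 0.0224 mm/MGT

0.0224


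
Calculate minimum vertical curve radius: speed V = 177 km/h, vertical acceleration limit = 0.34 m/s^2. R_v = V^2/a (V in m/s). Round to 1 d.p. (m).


Convert speed: V = 177 / 3.6 = 49.1667 m/s
V^2 = 2417.3611 m^2/s^2
R_v = 2417.3611 / 0.34
R_v = 7109.9 m

7109.9


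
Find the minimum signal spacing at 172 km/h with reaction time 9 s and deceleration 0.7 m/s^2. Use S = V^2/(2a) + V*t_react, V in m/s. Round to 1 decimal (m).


V = 172 / 3.6 = 47.7778 m/s
Braking distance = 47.7778^2 / (2*0.7) = 1630.5115 m
Sighting distance = 47.7778 * 9 = 430.0 m
S = 1630.5115 + 430.0 = 2060.5 m

2060.5


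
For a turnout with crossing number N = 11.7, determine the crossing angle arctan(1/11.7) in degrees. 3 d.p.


1/N = 1/11.7 = 0.08547
angle = arctan(0.08547) = 0.085263 rad
angle = 0.085263 * 180/pi = 4.885 degrees

4.885


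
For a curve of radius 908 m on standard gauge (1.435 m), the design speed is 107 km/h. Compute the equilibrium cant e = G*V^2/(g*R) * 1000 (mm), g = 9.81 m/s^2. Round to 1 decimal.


Convert speed: V = 107 / 3.6 = 29.7222 m/s
Apply formula: e = 1.435 * 29.7222^2 / (9.81 * 908)
e = 1.435 * 883.4105 / 8907.48
e = 0.142318 m = 142.3 mm

142.3


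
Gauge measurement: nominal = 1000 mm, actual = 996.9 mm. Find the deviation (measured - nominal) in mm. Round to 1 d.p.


Deviation = measured - nominal
Deviation = 996.9 - 1000
Deviation = -3.1 mm

-3.1


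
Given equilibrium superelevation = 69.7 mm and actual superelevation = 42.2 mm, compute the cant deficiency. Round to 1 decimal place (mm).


Cant deficiency = equilibrium cant - actual cant
CD = 69.7 - 42.2
CD = 27.5 mm

27.5


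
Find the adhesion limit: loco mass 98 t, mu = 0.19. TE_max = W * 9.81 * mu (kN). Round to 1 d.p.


TE_max = W * g * mu
TE_max = 98 * 9.81 * 0.19
TE_max = 961.38 * 0.19
TE_max = 182.7 kN

182.7


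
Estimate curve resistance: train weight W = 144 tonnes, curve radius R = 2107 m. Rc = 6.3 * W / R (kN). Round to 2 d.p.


Rc = 6.3 * W / R
Rc = 6.3 * 144 / 2107
Rc = 907.2 / 2107
Rc = 0.43 kN

0.43


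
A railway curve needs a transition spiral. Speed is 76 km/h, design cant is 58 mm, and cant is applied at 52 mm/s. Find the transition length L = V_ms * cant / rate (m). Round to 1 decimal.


Convert speed: V = 76 / 3.6 = 21.1111 m/s
L = 21.1111 * 58 / 52
L = 1224.4444 / 52
L = 23.5 m

23.5


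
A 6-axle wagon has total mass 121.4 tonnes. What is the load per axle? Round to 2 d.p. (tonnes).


Load per axle = total weight / number of axles
Load = 121.4 / 6
Load = 20.23 tonnes

20.23


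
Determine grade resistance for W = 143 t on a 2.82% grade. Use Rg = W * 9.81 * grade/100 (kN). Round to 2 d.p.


Rg = W * 9.81 * grade / 100
Rg = 143 * 9.81 * 2.82 / 100
Rg = 1402.83 * 0.0282
Rg = 39.56 kN

39.56


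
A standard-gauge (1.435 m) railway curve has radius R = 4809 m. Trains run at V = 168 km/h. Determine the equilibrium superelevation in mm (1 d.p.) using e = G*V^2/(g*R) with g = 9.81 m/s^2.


Convert speed: V = 168 / 3.6 = 46.6667 m/s
Apply formula: e = 1.435 * 46.6667^2 / (9.81 * 4809)
e = 1.435 * 2177.7778 / 47176.29
e = 0.066243 m = 66.2 mm

66.2


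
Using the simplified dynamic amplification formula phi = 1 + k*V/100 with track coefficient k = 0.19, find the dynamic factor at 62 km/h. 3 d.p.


phi = 1 + k * V / 100
phi = 1 + 0.19 * 62 / 100
phi = 1 + 0.1178
phi = 1.118

1.118


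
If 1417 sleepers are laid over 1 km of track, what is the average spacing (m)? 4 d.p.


Spacing = 1000 m / number of sleepers
Spacing = 1000 / 1417
Spacing = 0.7057 m

0.7057


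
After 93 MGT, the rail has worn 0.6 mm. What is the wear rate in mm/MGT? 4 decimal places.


Wear rate = total wear / cumulative tonnage
Rate = 0.6 / 93
Rate = 0.0065 mm/MGT

0.0065


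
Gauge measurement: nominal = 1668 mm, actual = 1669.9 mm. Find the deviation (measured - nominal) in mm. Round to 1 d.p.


Deviation = measured - nominal
Deviation = 1669.9 - 1668
Deviation = 1.9 mm

1.9


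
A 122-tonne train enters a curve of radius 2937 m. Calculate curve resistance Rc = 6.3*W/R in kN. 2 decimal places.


Rc = 6.3 * W / R
Rc = 6.3 * 122 / 2937
Rc = 768.6 / 2937
Rc = 0.26 kN

0.26


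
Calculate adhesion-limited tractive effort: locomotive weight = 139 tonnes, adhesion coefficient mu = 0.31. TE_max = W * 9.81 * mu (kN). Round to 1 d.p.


TE_max = W * g * mu
TE_max = 139 * 9.81 * 0.31
TE_max = 1363.59 * 0.31
TE_max = 422.7 kN

422.7


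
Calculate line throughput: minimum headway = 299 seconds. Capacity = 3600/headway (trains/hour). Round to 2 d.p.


Capacity = 3600 / headway
Capacity = 3600 / 299
Capacity = 12.04 trains/hour

12.04


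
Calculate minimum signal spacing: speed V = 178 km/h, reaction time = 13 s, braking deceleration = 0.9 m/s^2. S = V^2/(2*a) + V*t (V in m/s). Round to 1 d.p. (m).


V = 178 / 3.6 = 49.4444 m/s
Braking distance = 49.4444^2 / (2*0.9) = 1358.1962 m
Sighting distance = 49.4444 * 13 = 642.7778 m
S = 1358.1962 + 642.7778 = 2001.0 m

2001.0


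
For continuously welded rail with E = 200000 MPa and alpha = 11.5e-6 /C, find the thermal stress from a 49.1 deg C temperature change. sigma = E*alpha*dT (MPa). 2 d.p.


sigma = E * alpha * dT
sigma = 200000 * 11.5e-6 * 49.1
sigma = 2.3 * 49.1
sigma = 112.93 MPa

112.93


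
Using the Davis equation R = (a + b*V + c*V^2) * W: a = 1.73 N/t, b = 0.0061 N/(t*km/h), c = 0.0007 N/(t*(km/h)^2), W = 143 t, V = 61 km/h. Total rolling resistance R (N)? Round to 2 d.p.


b*V = 0.0061 * 61 = 0.3721
c*V^2 = 0.0007 * 3721 = 2.6047
R_per_t = 1.73 + 0.3721 + 2.6047 = 4.7068 N/t
R_total = 4.7068 * 143 = 673.07 N

673.07


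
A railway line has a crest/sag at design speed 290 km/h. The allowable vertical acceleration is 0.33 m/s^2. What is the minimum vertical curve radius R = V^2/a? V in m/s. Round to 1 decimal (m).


Convert speed: V = 290 / 3.6 = 80.5556 m/s
V^2 = 6489.1975 m^2/s^2
R_v = 6489.1975 / 0.33
R_v = 19664.2 m

19664.2


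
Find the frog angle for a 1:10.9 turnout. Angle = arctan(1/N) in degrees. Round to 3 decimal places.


1/N = 1/10.9 = 0.091743
angle = arctan(0.091743) = 0.091487 rad
angle = 0.091487 * 180/pi = 5.242 degrees

5.242


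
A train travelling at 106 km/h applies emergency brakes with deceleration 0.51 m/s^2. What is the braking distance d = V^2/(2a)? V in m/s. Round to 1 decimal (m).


Convert speed: V = 106 / 3.6 = 29.4444 m/s
V^2 = 866.9753
d = 866.9753 / (2 * 0.51)
d = 866.9753 / 1.02
d = 850.0 m

850.0


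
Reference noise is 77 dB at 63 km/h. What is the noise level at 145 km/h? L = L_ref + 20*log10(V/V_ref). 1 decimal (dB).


V/V_ref = 145 / 63 = 2.301587
log10(2.301587) = 0.362027
20 * 0.362027 = 7.2405
L = 77 + 7.2405 = 84.2 dB

84.2


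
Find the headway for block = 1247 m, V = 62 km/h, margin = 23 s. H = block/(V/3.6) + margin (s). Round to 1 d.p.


V = 62 / 3.6 = 17.2222 m/s
Block traversal time = 1247 / 17.2222 = 72.4065 s
Headway = 72.4065 + 23
Headway = 95.4 s

95.4


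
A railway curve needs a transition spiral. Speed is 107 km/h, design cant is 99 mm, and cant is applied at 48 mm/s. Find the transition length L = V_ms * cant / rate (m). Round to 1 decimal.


Convert speed: V = 107 / 3.6 = 29.7222 m/s
L = 29.7222 * 99 / 48
L = 2942.5 / 48
L = 61.3 m

61.3


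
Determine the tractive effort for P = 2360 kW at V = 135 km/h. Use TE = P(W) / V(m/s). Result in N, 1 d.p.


Convert: P = 2360 kW = 2360000 W
V = 135 / 3.6 = 37.5 m/s
TE = 2360000 / 37.5
TE = 62933.3 N

62933.3


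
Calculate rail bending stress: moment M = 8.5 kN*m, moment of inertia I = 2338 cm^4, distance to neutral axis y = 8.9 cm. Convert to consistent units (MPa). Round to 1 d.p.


Convert units:
M = 8.5 kN*m = 8500000 N*mm
y = 8.9 cm = 89 mm
I = 2338 cm^4 = 23380000 mm^4
sigma = 8500000 * 89 / 23380000
sigma = 32.4 MPa

32.4


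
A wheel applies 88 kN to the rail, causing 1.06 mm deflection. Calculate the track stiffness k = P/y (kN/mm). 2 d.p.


Track stiffness k = P / y
k = 88 / 1.06
k = 83.02 kN/mm

83.02


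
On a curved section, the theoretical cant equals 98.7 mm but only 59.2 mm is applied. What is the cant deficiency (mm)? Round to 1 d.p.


Cant deficiency = equilibrium cant - actual cant
CD = 98.7 - 59.2
CD = 39.5 mm

39.5


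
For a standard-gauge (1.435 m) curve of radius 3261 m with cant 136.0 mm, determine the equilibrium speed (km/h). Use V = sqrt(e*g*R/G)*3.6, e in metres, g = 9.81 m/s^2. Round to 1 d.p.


Convert cant: e = 136.0 mm = 0.1360 m
V_ms = sqrt(0.1360 * 9.81 * 3261 / 1.435)
V_ms = sqrt(3031.843735) = 55.0622 m/s
V = 55.0622 * 3.6 = 198.2 km/h

198.2


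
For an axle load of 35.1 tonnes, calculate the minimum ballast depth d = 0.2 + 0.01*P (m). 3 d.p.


d = 0.2 + 0.01 * 35.1
d = 0.2 + 0.351
d = 0.551 m

0.551


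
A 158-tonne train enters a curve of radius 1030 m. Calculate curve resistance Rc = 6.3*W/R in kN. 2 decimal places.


Rc = 6.3 * W / R
Rc = 6.3 * 158 / 1030
Rc = 995.4 / 1030
Rc = 0.97 kN

0.97


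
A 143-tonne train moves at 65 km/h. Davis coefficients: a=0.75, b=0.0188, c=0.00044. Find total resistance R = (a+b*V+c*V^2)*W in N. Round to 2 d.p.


b*V = 0.0188 * 65 = 1.222
c*V^2 = 0.00044 * 4225 = 1.859
R_per_t = 0.75 + 1.222 + 1.859 = 3.831 N/t
R_total = 3.831 * 143 = 547.83 N

547.83


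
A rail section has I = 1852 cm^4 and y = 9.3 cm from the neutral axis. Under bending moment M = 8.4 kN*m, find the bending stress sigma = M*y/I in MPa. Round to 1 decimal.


Convert units:
M = 8.4 kN*m = 8400000 N*mm
y = 9.3 cm = 93 mm
I = 1852 cm^4 = 18520000 mm^4
sigma = 8400000 * 93 / 18520000
sigma = 42.2 MPa

42.2


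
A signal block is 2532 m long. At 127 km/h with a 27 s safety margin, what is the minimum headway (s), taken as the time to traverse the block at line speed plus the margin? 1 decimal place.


V = 127 / 3.6 = 35.2778 m/s
Block traversal time = 2532 / 35.2778 = 71.7732 s
Headway = 71.7732 + 27
Headway = 98.8 s

98.8


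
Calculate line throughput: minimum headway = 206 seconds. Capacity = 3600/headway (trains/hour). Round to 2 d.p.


Capacity = 3600 / headway
Capacity = 3600 / 206
Capacity = 17.48 trains/hour

17.48


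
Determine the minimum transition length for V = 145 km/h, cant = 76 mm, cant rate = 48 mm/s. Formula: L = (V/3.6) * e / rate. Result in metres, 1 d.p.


Convert speed: V = 145 / 3.6 = 40.2778 m/s
L = 40.2778 * 76 / 48
L = 3061.1111 / 48
L = 63.8 m

63.8


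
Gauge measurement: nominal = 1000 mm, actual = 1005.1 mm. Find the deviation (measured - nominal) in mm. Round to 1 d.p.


Deviation = measured - nominal
Deviation = 1005.1 - 1000
Deviation = 5.1 mm

5.1


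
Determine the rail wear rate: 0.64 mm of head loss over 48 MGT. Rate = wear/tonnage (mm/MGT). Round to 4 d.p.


Wear rate = total wear / cumulative tonnage
Rate = 0.64 / 48
Rate = 0.0133 mm/MGT

0.0133


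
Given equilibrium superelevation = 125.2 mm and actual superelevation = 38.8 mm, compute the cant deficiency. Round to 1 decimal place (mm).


Cant deficiency = equilibrium cant - actual cant
CD = 125.2 - 38.8
CD = 86.4 mm

86.4


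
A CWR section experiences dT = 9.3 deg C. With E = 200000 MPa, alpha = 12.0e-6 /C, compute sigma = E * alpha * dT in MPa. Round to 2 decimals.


sigma = E * alpha * dT
sigma = 200000 * 12.0e-6 * 9.3
sigma = 2.4 * 9.3
sigma = 22.32 MPa

22.32


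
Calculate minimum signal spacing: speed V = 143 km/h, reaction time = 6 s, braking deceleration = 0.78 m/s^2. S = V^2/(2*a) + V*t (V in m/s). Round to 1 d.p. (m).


V = 143 / 3.6 = 39.7222 m/s
Braking distance = 39.7222^2 / (2*0.78) = 1011.4455 m
Sighting distance = 39.7222 * 6 = 238.3333 m
S = 1011.4455 + 238.3333 = 1249.8 m

1249.8


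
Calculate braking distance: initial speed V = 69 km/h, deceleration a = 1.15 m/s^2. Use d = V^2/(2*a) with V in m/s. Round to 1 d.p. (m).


Convert speed: V = 69 / 3.6 = 19.1667 m/s
V^2 = 367.3611
d = 367.3611 / (2 * 1.15)
d = 367.3611 / 2.3
d = 159.7 m

159.7


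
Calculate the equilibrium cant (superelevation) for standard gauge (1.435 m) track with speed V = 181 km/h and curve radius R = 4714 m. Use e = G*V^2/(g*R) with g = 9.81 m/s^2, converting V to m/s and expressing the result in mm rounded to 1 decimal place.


Convert speed: V = 181 / 3.6 = 50.2778 m/s
Apply formula: e = 1.435 * 50.2778^2 / (9.81 * 4714)
e = 1.435 * 2527.8549 / 46244.34
e = 0.078441 m = 78.4 mm

78.4


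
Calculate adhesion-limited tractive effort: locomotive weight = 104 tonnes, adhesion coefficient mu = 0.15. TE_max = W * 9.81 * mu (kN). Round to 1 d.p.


TE_max = W * g * mu
TE_max = 104 * 9.81 * 0.15
TE_max = 1020.24 * 0.15
TE_max = 153.0 kN

153.0


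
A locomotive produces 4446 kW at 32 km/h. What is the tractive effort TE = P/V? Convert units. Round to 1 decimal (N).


Convert: P = 4446 kW = 4446000 W
V = 32 / 3.6 = 8.8889 m/s
TE = 4446000 / 8.8889
TE = 500175.0 N

500175.0


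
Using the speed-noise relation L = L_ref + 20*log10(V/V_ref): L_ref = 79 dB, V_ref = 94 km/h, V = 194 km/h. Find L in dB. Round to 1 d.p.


V/V_ref = 194 / 94 = 2.06383
log10(2.06383) = 0.314674
20 * 0.314674 = 6.2935
L = 79 + 6.2935 = 85.3 dB

85.3


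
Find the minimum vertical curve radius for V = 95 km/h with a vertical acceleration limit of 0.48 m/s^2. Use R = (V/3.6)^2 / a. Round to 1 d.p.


Convert speed: V = 95 / 3.6 = 26.3889 m/s
V^2 = 696.3735 m^2/s^2
R_v = 696.3735 / 0.48
R_v = 1450.8 m

1450.8


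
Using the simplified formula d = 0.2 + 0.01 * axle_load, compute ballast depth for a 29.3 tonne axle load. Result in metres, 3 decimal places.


d = 0.2 + 0.01 * 29.3
d = 0.2 + 0.293
d = 0.493 m

0.493


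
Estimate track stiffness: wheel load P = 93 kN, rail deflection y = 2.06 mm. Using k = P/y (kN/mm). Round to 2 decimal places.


Track stiffness k = P / y
k = 93 / 2.06
k = 45.15 kN/mm

45.15


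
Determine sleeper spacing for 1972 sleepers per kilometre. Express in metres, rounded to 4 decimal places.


Spacing = 1000 m / number of sleepers
Spacing = 1000 / 1972
Spacing = 0.5071 m

0.5071


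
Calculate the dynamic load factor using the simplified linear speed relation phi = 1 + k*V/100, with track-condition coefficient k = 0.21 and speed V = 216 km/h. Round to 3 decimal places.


phi = 1 + k * V / 100
phi = 1 + 0.21 * 216 / 100
phi = 1 + 0.4536
phi = 1.454

1.454


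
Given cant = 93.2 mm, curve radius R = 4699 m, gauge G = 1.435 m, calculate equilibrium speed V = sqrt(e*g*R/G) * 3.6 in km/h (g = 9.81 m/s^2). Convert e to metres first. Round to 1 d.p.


Convert cant: e = 93.2 mm = 0.0932 m
V_ms = sqrt(0.0932 * 9.81 * 4699 / 1.435)
V_ms = sqrt(2993.908089) = 54.7166 m/s
V = 54.7166 * 3.6 = 197.0 km/h

197.0


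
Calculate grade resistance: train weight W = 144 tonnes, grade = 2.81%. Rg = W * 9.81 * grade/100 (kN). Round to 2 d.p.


Rg = W * 9.81 * grade / 100
Rg = 144 * 9.81 * 2.81 / 100
Rg = 1412.64 * 0.0281
Rg = 39.70 kN

39.70


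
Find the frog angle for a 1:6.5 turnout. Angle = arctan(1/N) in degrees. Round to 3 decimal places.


1/N = 1/6.5 = 0.153846
angle = arctan(0.153846) = 0.152649 rad
angle = 0.152649 * 180/pi = 8.746 degrees

8.746


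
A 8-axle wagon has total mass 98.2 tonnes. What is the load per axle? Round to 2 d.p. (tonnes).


Load per axle = total weight / number of axles
Load = 98.2 / 8
Load = 12.28 tonnes

12.28


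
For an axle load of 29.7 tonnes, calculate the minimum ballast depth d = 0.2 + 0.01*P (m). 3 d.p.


d = 0.2 + 0.01 * 29.7
d = 0.2 + 0.297
d = 0.497 m

0.497


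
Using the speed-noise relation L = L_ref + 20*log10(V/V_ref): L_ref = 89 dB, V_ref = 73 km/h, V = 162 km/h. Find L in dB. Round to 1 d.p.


V/V_ref = 162 / 73 = 2.219178
log10(2.219178) = 0.346192
20 * 0.346192 = 6.9238
L = 89 + 6.9238 = 95.9 dB

95.9


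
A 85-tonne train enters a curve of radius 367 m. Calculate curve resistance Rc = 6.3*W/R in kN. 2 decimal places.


Rc = 6.3 * W / R
Rc = 6.3 * 85 / 367
Rc = 535.5 / 367
Rc = 1.46 kN

1.46


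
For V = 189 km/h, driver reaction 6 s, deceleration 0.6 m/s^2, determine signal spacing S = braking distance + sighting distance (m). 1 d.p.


V = 189 / 3.6 = 52.5 m/s
Braking distance = 52.5^2 / (2*0.6) = 2296.875 m
Sighting distance = 52.5 * 6 = 315.0 m
S = 2296.875 + 315.0 = 2611.9 m

2611.9


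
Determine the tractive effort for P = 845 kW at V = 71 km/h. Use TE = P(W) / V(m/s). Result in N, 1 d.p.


Convert: P = 845 kW = 845000 W
V = 71 / 3.6 = 19.7222 m/s
TE = 845000 / 19.7222
TE = 42845.1 N

42845.1


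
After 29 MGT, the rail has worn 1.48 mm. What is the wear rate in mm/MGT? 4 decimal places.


Wear rate = total wear / cumulative tonnage
Rate = 1.48 / 29
Rate = 0.0510 mm/MGT

0.0510


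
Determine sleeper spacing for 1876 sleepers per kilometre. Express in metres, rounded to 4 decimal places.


Spacing = 1000 m / number of sleepers
Spacing = 1000 / 1876
Spacing = 0.5330 m

0.5330


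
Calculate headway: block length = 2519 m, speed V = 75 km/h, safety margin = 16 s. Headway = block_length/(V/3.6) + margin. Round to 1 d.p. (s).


V = 75 / 3.6 = 20.8333 m/s
Block traversal time = 2519 / 20.8333 = 120.912 s
Headway = 120.912 + 16
Headway = 136.9 s

136.9


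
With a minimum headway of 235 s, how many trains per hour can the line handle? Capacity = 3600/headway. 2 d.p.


Capacity = 3600 / headway
Capacity = 3600 / 235
Capacity = 15.32 trains/hour

15.32


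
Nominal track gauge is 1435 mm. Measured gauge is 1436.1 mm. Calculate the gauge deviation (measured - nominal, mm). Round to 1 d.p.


Deviation = measured - nominal
Deviation = 1436.1 - 1435
Deviation = 1.1 mm

1.1


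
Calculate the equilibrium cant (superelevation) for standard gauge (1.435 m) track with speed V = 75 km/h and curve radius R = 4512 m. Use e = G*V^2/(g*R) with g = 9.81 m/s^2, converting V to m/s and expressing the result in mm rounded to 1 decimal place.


Convert speed: V = 75 / 3.6 = 20.8333 m/s
Apply formula: e = 1.435 * 20.8333^2 / (9.81 * 4512)
e = 1.435 * 434.0278 / 44262.72
e = 0.014071 m = 14.1 mm

14.1


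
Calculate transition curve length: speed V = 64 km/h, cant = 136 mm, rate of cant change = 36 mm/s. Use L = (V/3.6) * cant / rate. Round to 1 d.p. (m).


Convert speed: V = 64 / 3.6 = 17.7778 m/s
L = 17.7778 * 136 / 36
L = 2417.7778 / 36
L = 67.2 m

67.2


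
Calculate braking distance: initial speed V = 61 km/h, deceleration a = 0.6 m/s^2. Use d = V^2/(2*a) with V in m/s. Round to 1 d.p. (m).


Convert speed: V = 61 / 3.6 = 16.9444 m/s
V^2 = 287.1142
d = 287.1142 / (2 * 0.6)
d = 287.1142 / 1.2
d = 239.3 m

239.3


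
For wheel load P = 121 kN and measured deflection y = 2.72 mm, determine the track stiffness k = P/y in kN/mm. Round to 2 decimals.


Track stiffness k = P / y
k = 121 / 2.72
k = 44.49 kN/mm

44.49


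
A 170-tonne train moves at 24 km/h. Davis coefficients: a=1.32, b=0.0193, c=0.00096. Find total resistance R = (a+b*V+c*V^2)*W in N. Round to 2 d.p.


b*V = 0.0193 * 24 = 0.4632
c*V^2 = 0.00096 * 576 = 0.55296
R_per_t = 1.32 + 0.4632 + 0.55296 = 2.33616 N/t
R_total = 2.33616 * 170 = 397.15 N

397.15


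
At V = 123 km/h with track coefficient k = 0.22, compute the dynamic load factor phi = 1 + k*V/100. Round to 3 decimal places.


phi = 1 + k * V / 100
phi = 1 + 0.22 * 123 / 100
phi = 1 + 0.2706
phi = 1.271

1.271


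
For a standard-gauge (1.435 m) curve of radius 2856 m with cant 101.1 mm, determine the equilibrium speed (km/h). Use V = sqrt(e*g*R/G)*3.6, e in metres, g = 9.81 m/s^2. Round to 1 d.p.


Convert cant: e = 101.1 mm = 0.1011 m
V_ms = sqrt(0.1011 * 9.81 * 2856 / 1.435)
V_ms = sqrt(1973.90599) = 44.4287 m/s
V = 44.4287 * 3.6 = 159.9 km/h

159.9


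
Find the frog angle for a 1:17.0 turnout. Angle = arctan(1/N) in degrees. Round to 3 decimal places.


1/N = 1/17.0 = 0.058824
angle = arctan(0.058824) = 0.058756 rad
angle = 0.058756 * 180/pi = 3.366 degrees

3.366


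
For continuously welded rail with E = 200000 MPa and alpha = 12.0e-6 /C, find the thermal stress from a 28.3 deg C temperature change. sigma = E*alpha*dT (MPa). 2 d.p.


sigma = E * alpha * dT
sigma = 200000 * 12.0e-6 * 28.3
sigma = 2.4 * 28.3
sigma = 67.92 MPa

67.92


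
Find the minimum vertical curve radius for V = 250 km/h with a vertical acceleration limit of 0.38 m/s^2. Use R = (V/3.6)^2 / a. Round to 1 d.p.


Convert speed: V = 250 / 3.6 = 69.4444 m/s
V^2 = 4822.5309 m^2/s^2
R_v = 4822.5309 / 0.38
R_v = 12690.9 m

12690.9


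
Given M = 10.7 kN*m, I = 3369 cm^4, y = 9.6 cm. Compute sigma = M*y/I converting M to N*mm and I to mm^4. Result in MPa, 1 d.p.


Convert units:
M = 10.7 kN*m = 10700000 N*mm
y = 9.6 cm = 96 mm
I = 3369 cm^4 = 33690000 mm^4
sigma = 10700000 * 96 / 33690000
sigma = 30.5 MPa

30.5


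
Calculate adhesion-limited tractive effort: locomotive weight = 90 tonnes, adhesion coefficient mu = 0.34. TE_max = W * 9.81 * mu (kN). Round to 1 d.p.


TE_max = W * g * mu
TE_max = 90 * 9.81 * 0.34
TE_max = 882.9 * 0.34
TE_max = 300.2 kN

300.2


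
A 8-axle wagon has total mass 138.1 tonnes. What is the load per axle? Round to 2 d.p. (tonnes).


Load per axle = total weight / number of axles
Load = 138.1 / 8
Load = 17.26 tonnes

17.26


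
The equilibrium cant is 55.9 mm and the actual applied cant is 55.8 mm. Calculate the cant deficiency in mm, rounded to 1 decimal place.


Cant deficiency = equilibrium cant - actual cant
CD = 55.9 - 55.8
CD = 0.1 mm

0.1


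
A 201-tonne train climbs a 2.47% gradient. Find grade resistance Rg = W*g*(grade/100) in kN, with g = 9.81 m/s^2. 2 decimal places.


Rg = W * 9.81 * grade / 100
Rg = 201 * 9.81 * 2.47 / 100
Rg = 1971.81 * 0.0247
Rg = 48.70 kN

48.70


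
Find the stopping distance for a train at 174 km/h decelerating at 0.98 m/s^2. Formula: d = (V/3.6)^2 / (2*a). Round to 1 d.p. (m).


Convert speed: V = 174 / 3.6 = 48.3333 m/s
V^2 = 2336.1111
d = 2336.1111 / (2 * 0.98)
d = 2336.1111 / 1.96
d = 1191.9 m

1191.9


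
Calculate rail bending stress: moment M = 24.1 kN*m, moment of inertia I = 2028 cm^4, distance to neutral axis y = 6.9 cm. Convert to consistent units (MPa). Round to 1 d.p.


Convert units:
M = 24.1 kN*m = 24100000 N*mm
y = 6.9 cm = 69 mm
I = 2028 cm^4 = 20280000 mm^4
sigma = 24100000 * 69 / 20280000
sigma = 82.0 MPa

82.0


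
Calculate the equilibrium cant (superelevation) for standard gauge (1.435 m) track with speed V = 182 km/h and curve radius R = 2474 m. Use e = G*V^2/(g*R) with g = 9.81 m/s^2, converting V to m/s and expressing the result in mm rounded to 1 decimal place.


Convert speed: V = 182 / 3.6 = 50.5556 m/s
Apply formula: e = 1.435 * 50.5556^2 / (9.81 * 2474)
e = 1.435 * 2555.8642 / 24269.94
e = 0.15112 m = 151.1 mm

151.1


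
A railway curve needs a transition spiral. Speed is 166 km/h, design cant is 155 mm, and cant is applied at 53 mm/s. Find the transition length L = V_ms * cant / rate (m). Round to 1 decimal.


Convert speed: V = 166 / 3.6 = 46.1111 m/s
L = 46.1111 * 155 / 53
L = 7147.2222 / 53
L = 134.9 m

134.9


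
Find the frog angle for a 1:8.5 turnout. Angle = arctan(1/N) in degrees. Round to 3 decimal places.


1/N = 1/8.5 = 0.117647
angle = arctan(0.117647) = 0.117109 rad
angle = 0.117109 * 180/pi = 6.710 degrees

6.710


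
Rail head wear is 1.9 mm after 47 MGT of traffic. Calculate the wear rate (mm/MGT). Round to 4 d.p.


Wear rate = total wear / cumulative tonnage
Rate = 1.9 / 47
Rate = 0.0404 mm/MGT

0.0404


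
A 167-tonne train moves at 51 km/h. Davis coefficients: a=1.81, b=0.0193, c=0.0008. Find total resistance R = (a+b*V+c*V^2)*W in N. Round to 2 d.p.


b*V = 0.0193 * 51 = 0.9843
c*V^2 = 0.0008 * 2601 = 2.0808
R_per_t = 1.81 + 0.9843 + 2.0808 = 4.8751 N/t
R_total = 4.8751 * 167 = 814.14 N

814.14


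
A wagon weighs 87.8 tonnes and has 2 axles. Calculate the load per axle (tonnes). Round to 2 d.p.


Load per axle = total weight / number of axles
Load = 87.8 / 2
Load = 43.90 tonnes

43.90


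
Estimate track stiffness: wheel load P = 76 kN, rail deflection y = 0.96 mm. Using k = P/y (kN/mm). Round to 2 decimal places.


Track stiffness k = P / y
k = 76 / 0.96
k = 79.17 kN/mm

79.17


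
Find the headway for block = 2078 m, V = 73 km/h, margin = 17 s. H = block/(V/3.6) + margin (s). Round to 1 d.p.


V = 73 / 3.6 = 20.2778 m/s
Block traversal time = 2078 / 20.2778 = 102.4767 s
Headway = 102.4767 + 17
Headway = 119.5 s

119.5


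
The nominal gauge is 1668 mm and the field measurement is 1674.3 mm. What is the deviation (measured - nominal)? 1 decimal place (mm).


Deviation = measured - nominal
Deviation = 1674.3 - 1668
Deviation = 6.3 mm

6.3


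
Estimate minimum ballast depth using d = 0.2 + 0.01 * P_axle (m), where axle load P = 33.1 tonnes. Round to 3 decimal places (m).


d = 0.2 + 0.01 * 33.1
d = 0.2 + 0.331
d = 0.531 m

0.531


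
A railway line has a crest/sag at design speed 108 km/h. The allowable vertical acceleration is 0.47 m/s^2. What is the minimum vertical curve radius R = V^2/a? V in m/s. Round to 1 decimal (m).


Convert speed: V = 108 / 3.6 = 30.0 m/s
V^2 = 900.0 m^2/s^2
R_v = 900.0 / 0.47
R_v = 1914.9 m

1914.9


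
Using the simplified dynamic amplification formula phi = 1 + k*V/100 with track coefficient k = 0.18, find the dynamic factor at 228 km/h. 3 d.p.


phi = 1 + k * V / 100
phi = 1 + 0.18 * 228 / 100
phi = 1 + 0.4104
phi = 1.410

1.410


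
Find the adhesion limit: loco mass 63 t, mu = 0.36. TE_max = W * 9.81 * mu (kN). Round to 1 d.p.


TE_max = W * g * mu
TE_max = 63 * 9.81 * 0.36
TE_max = 618.03 * 0.36
TE_max = 222.5 kN

222.5


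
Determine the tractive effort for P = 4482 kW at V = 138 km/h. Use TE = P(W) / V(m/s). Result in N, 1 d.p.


Convert: P = 4482 kW = 4482000 W
V = 138 / 3.6 = 38.3333 m/s
TE = 4482000 / 38.3333
TE = 116921.7 N

116921.7


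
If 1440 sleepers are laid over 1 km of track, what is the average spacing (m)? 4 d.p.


Spacing = 1000 m / number of sleepers
Spacing = 1000 / 1440
Spacing = 0.6944 m

0.6944


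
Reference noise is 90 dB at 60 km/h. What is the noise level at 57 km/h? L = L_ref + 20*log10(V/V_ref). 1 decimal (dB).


V/V_ref = 57 / 60 = 0.95
log10(0.95) = -0.022276
20 * -0.022276 = -0.4455
L = 90 + -0.4455 = 89.6 dB

89.6


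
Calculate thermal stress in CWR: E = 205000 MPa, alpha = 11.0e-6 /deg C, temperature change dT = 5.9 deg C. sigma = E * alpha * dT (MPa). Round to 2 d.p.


sigma = E * alpha * dT
sigma = 205000 * 11.0e-6 * 5.9
sigma = 2.255 * 5.9
sigma = 13.30 MPa

13.30


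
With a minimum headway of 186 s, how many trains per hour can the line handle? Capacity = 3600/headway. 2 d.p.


Capacity = 3600 / headway
Capacity = 3600 / 186
Capacity = 19.35 trains/hour

19.35


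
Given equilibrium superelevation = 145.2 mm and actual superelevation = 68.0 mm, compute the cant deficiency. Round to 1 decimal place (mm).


Cant deficiency = equilibrium cant - actual cant
CD = 145.2 - 68.0
CD = 77.2 mm

77.2


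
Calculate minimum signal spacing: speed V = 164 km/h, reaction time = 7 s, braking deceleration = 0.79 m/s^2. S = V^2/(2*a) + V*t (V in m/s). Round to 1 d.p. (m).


V = 164 / 3.6 = 45.5556 m/s
Braking distance = 45.5556^2 / (2*0.79) = 1313.4865 m
Sighting distance = 45.5556 * 7 = 318.8889 m
S = 1313.4865 + 318.8889 = 1632.4 m

1632.4


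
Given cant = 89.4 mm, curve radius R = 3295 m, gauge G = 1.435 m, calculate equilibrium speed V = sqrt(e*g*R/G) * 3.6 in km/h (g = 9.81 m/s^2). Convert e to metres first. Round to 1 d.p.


Convert cant: e = 89.4 mm = 0.0894 m
V_ms = sqrt(0.0894 * 9.81 * 3295 / 1.435)
V_ms = sqrt(2013.770822) = 44.8751 m/s
V = 44.8751 * 3.6 = 161.6 km/h

161.6


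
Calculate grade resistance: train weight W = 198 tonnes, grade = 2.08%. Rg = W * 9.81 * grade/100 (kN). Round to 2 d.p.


Rg = W * 9.81 * grade / 100
Rg = 198 * 9.81 * 2.08 / 100
Rg = 1942.38 * 0.0208
Rg = 40.40 kN

40.40


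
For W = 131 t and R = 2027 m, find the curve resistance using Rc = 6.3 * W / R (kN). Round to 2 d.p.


Rc = 6.3 * W / R
Rc = 6.3 * 131 / 2027
Rc = 825.3 / 2027
Rc = 0.41 kN

0.41


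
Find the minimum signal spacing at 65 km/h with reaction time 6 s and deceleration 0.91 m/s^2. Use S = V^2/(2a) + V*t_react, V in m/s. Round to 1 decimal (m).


V = 65 / 3.6 = 18.0556 m/s
Braking distance = 18.0556^2 / (2*0.91) = 179.1226 m
Sighting distance = 18.0556 * 6 = 108.3333 m
S = 179.1226 + 108.3333 = 287.5 m

287.5


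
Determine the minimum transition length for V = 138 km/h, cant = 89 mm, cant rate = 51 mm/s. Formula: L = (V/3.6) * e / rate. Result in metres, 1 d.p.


Convert speed: V = 138 / 3.6 = 38.3333 m/s
L = 38.3333 * 89 / 51
L = 3411.6667 / 51
L = 66.9 m

66.9


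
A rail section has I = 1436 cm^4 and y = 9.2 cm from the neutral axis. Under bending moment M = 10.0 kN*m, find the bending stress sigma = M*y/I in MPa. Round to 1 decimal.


Convert units:
M = 10.0 kN*m = 10000000 N*mm
y = 9.2 cm = 92 mm
I = 1436 cm^4 = 14360000 mm^4
sigma = 10000000 * 92 / 14360000
sigma = 64.1 MPa

64.1


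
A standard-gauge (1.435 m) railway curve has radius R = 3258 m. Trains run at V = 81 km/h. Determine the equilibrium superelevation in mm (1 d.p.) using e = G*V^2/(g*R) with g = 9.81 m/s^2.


Convert speed: V = 81 / 3.6 = 22.5 m/s
Apply formula: e = 1.435 * 22.5^2 / (9.81 * 3258)
e = 1.435 * 506.25 / 31960.98
e = 0.02273 m = 22.7 mm

22.7


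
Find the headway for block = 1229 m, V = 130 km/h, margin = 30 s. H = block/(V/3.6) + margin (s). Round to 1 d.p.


V = 130 / 3.6 = 36.1111 m/s
Block traversal time = 1229 / 36.1111 = 34.0338 s
Headway = 34.0338 + 30
Headway = 64.0 s

64.0


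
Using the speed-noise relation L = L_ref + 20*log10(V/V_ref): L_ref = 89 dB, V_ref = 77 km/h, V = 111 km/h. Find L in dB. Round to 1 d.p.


V/V_ref = 111 / 77 = 1.441558
log10(1.441558) = 0.158832
20 * 0.158832 = 3.1766
L = 89 + 3.1766 = 92.2 dB

92.2


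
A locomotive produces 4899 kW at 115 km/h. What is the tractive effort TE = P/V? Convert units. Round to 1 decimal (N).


Convert: P = 4899 kW = 4899000 W
V = 115 / 3.6 = 31.9444 m/s
TE = 4899000 / 31.9444
TE = 153360.0 N

153360.0


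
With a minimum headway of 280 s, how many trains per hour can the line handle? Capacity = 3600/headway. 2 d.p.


Capacity = 3600 / headway
Capacity = 3600 / 280
Capacity = 12.86 trains/hour

12.86


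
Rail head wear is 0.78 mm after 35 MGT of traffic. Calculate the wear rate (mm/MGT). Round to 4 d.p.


Wear rate = total wear / cumulative tonnage
Rate = 0.78 / 35
Rate = 0.0223 mm/MGT

0.0223


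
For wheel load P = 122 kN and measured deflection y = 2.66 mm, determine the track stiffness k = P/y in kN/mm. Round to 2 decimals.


Track stiffness k = P / y
k = 122 / 2.66
k = 45.86 kN/mm

45.86


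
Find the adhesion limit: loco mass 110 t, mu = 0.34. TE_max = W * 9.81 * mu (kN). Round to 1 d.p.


TE_max = W * g * mu
TE_max = 110 * 9.81 * 0.34
TE_max = 1079.1 * 0.34
TE_max = 366.9 kN

366.9


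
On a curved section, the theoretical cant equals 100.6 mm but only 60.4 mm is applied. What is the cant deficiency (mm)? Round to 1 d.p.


Cant deficiency = equilibrium cant - actual cant
CD = 100.6 - 60.4
CD = 40.2 mm

40.2


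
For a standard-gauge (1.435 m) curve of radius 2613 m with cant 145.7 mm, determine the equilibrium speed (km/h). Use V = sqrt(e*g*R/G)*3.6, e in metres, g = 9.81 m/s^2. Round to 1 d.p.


Convert cant: e = 145.7 mm = 0.1457 m
V_ms = sqrt(0.1457 * 9.81 * 2613 / 1.435)
V_ms = sqrt(2602.651792) = 51.0162 m/s
V = 51.0162 * 3.6 = 183.7 km/h

183.7


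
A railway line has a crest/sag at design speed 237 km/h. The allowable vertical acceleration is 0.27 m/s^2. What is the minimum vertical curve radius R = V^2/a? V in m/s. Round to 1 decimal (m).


Convert speed: V = 237 / 3.6 = 65.8333 m/s
V^2 = 4334.0278 m^2/s^2
R_v = 4334.0278 / 0.27
R_v = 16052.0 m

16052.0


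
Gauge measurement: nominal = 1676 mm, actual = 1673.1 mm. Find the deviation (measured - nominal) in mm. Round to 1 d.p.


Deviation = measured - nominal
Deviation = 1673.1 - 1676
Deviation = -2.9 mm

-2.9


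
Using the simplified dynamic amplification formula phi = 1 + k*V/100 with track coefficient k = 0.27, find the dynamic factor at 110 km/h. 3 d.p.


phi = 1 + k * V / 100
phi = 1 + 0.27 * 110 / 100
phi = 1 + 0.297
phi = 1.297

1.297


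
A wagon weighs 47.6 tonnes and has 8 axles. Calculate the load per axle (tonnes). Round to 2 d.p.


Load per axle = total weight / number of axles
Load = 47.6 / 8
Load = 5.95 tonnes

5.95


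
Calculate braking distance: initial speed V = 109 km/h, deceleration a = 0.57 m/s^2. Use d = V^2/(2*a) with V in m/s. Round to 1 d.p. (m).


Convert speed: V = 109 / 3.6 = 30.2778 m/s
V^2 = 916.7438
d = 916.7438 / (2 * 0.57)
d = 916.7438 / 1.14
d = 804.2 m

804.2


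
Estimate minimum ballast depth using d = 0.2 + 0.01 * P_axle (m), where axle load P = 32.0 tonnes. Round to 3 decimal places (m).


d = 0.2 + 0.01 * 32.0
d = 0.2 + 0.32
d = 0.520 m

0.520


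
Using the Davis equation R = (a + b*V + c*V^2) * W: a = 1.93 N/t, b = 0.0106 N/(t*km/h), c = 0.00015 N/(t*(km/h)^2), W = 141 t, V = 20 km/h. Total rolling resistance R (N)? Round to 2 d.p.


b*V = 0.0106 * 20 = 0.212
c*V^2 = 0.00015 * 400 = 0.06
R_per_t = 1.93 + 0.212 + 0.06 = 2.202 N/t
R_total = 2.202 * 141 = 310.48 N

310.48


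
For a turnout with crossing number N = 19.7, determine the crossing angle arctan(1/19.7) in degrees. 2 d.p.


1/N = 1/19.7 = 0.050761
angle = arctan(0.050761) = 0.050718 rad
angle = 0.050718 * 180/pi = 2.91 degrees

2.91


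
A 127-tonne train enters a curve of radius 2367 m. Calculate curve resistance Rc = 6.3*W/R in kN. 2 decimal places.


Rc = 6.3 * W / R
Rc = 6.3 * 127 / 2367
Rc = 800.1 / 2367
Rc = 0.34 kN

0.34


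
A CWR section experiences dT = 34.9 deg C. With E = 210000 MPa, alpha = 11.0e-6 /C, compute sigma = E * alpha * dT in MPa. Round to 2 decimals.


sigma = E * alpha * dT
sigma = 210000 * 11.0e-6 * 34.9
sigma = 2.31 * 34.9
sigma = 80.62 MPa

80.62


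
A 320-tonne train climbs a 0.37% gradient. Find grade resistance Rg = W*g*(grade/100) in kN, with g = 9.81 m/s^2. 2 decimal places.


Rg = W * 9.81 * grade / 100
Rg = 320 * 9.81 * 0.37 / 100
Rg = 3139.2 * 0.0037
Rg = 11.62 kN

11.62


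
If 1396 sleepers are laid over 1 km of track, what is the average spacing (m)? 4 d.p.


Spacing = 1000 m / number of sleepers
Spacing = 1000 / 1396
Spacing = 0.7163 m

0.7163


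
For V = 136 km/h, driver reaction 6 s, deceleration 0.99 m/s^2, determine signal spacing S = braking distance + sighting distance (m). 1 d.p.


V = 136 / 3.6 = 37.7778 m/s
Braking distance = 37.7778^2 / (2*0.99) = 720.7881 m
Sighting distance = 37.7778 * 6 = 226.6667 m
S = 720.7881 + 226.6667 = 947.5 m

947.5


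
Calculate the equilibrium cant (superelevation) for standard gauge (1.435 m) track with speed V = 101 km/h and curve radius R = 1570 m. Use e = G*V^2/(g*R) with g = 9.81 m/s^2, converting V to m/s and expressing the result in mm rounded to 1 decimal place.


Convert speed: V = 101 / 3.6 = 28.0556 m/s
Apply formula: e = 1.435 * 28.0556^2 / (9.81 * 1570)
e = 1.435 * 787.1142 / 15401.7
e = 0.073337 m = 73.3 mm

73.3


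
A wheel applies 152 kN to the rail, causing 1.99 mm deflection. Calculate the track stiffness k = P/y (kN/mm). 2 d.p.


Track stiffness k = P / y
k = 152 / 1.99
k = 76.38 kN/mm

76.38


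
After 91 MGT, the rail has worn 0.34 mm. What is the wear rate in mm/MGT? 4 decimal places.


Wear rate = total wear / cumulative tonnage
Rate = 0.34 / 91
Rate = 0.0037 mm/MGT

0.0037
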